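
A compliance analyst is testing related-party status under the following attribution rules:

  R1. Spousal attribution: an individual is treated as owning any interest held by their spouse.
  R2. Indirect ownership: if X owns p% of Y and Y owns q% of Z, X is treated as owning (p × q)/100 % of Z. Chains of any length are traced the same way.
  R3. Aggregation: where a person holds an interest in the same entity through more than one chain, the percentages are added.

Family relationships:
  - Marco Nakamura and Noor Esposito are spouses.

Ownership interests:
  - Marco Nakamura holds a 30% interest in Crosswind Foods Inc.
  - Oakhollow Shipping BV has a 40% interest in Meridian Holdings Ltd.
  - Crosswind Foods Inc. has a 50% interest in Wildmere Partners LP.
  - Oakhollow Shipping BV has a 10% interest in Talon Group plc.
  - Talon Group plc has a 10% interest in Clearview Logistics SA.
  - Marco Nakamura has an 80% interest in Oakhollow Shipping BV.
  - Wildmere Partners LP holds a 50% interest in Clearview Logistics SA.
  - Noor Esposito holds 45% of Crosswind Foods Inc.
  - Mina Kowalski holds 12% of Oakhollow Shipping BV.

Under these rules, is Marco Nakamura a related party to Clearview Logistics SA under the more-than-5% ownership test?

By spousal attribution (R1), Marco Nakamura is treated as also owning Noor Esposito's interest in Crosswind Foods Inc, giving 30% + 45% = 75%.
Chain via Crosswind Foods Inc. → Wildmere Partners LP (R2): 75% × 50% × 50% = 18.75% of Clearview Logistics SA.
Chain via Oakhollow Shipping BV → Talon Group plc (R2): 80% × 10% × 10% = 0.8% of Clearview Logistics SA.
Aggregating (R3): 18.75% + 0.8% = 19.55%.
19.55% exceeds the 5% threshold, so Marco is a related party to Clearview Logistics SA.

Yes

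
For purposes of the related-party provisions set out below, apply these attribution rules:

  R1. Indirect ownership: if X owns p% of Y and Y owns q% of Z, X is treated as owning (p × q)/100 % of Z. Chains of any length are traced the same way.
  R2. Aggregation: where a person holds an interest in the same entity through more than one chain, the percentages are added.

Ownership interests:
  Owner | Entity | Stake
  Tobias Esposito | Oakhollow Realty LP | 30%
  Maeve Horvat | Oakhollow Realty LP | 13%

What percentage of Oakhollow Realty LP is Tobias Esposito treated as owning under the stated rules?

Direct interest in Oakhollow Realty LP: 30%.

30%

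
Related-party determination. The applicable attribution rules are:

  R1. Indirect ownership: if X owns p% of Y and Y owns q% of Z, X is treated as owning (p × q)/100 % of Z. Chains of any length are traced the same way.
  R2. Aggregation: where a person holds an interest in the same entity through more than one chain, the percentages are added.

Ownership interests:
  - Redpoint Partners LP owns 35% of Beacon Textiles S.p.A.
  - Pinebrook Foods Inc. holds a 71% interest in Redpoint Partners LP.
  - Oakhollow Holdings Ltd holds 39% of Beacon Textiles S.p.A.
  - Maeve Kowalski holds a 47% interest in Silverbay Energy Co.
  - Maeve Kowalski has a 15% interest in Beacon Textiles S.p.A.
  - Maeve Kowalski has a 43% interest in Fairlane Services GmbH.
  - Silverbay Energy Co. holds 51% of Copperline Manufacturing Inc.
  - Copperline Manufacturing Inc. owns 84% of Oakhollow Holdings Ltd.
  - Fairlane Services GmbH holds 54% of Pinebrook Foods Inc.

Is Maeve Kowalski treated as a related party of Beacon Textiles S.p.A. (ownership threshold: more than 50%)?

No

Chain via Silverbay Energy Co. → Copperline Manufacturing Inc. → Oakhollow Holdings Ltd (R1): 47% × 51% × 84% × 39% = 7.852572% of Beacon Textiles S.p.A.
Chain via Fairlane Services GmbH → Pinebrook Foods Inc. → Redpoint Partners LP (R1): 43% × 54% × 71% × 35% = 5.77017% of Beacon Textiles S.p.A.
Direct interest in Beacon Textiles S.p.A: 15%.
Aggregating (R2): 7.852572% + 5.77017% + 15% = 28.622742%.
28.622742% does not exceed the 50% threshold, so Maeve is not a related party to Beacon Textiles S.p.A.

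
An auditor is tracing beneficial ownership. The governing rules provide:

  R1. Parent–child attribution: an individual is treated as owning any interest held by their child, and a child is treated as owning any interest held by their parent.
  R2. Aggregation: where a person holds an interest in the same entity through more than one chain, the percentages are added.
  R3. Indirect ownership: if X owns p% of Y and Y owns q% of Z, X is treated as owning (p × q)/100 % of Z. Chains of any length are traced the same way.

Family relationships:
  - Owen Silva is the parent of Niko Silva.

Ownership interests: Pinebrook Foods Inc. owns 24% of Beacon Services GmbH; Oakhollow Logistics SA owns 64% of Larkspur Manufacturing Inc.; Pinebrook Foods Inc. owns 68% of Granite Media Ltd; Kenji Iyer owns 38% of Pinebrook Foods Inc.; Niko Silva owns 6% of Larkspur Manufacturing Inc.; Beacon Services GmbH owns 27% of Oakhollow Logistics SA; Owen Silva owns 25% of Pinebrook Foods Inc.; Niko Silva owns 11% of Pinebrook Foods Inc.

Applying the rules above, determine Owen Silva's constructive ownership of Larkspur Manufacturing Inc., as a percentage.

By parent–child attribution (R1), Owen Silva is treated as also owning Niko Silva's interest in Pinebrook Foods Inc, giving 25% + 11% = 36%.
By parent–child attribution (R1), Owen Silva is treated as owning Niko Silva's 6% interest in Larkspur Manufacturing Inc.
Chain via Pinebrook Foods Inc. → Beacon Services GmbH → Oakhollow Logistics SA (R3): 36% × 24% × 27% × 64% = 1.492992% of Larkspur Manufacturing Inc.
Direct interest in Larkspur Manufacturing Inc: 6%.
Aggregating (R2): 1.492992% + 6% = 7.492992%.

7.492992%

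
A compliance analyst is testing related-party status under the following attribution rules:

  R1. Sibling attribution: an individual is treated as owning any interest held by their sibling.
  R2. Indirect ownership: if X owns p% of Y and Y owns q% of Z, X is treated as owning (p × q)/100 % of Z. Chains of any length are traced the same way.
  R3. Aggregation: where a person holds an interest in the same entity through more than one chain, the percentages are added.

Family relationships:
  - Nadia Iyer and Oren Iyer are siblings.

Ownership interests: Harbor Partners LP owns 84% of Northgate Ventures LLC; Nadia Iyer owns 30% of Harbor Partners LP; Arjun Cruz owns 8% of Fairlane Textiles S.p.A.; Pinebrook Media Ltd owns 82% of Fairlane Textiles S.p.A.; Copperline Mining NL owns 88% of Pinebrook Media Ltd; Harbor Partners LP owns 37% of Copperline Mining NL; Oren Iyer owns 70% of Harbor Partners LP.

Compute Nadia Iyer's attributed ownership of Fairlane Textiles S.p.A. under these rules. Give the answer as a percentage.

By sibling attribution (R1), Nadia Iyer is treated as also owning Oren Iyer's interest in Harbor Partners LP, giving 30% + 70% = 100%.
Chain via Harbor Partners LP → Copperline Mining NL → Pinebrook Media Ltd (R2): 100% × 37% × 88% × 82% = 26.6992% of Fairlane Textiles S.p.A.

26.6992%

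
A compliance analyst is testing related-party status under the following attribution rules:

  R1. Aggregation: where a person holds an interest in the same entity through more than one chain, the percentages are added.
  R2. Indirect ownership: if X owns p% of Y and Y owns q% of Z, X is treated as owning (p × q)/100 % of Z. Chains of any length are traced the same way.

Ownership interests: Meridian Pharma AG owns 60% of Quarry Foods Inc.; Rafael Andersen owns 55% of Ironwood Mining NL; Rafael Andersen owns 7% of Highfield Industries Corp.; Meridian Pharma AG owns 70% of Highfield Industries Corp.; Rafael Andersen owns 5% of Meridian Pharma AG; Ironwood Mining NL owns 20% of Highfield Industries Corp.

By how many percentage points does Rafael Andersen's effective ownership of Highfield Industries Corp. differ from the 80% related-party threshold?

58.5

Chain via Meridian Pharma AG (R2): 5% × 70% = 3.5% of Highfield Industries Corp.
Chain via Ironwood Mining NL (R2): 55% × 20% = 11% of Highfield Industries Corp.
Direct interest in Highfield Industries Corp: 7%.
Aggregating (R1): 3.5% + 11% + 7% = 21.5%.
21.5% falls short of the 80% threshold by 58.5 percentage points.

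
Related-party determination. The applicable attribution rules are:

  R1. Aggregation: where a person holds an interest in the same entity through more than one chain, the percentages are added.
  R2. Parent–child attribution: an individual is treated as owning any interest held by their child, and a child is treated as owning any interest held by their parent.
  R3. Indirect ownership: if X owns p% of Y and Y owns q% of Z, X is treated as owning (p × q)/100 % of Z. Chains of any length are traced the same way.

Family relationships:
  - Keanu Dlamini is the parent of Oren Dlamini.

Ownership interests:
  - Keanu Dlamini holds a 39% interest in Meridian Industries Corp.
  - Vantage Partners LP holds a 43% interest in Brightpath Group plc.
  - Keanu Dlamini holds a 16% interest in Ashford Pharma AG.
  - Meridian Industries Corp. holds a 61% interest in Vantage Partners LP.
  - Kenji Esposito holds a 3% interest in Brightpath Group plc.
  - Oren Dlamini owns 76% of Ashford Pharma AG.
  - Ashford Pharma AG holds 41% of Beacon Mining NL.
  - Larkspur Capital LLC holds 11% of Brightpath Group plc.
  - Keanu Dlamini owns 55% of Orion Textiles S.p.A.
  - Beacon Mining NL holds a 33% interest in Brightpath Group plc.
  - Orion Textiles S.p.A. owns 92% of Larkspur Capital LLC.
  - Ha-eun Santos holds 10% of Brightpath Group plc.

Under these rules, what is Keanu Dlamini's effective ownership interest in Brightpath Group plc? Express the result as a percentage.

By parent–child attribution (R2), Keanu Dlamini is treated as also owning Oren Dlamini's interest in Ashford Pharma AG, giving 16% + 76% = 92%.
Chain via Meridian Industries Corp. → Vantage Partners LP (R3): 39% × 61% × 43% = 10.2297% of Brightpath Group plc.
Chain via Ashford Pharma AG → Beacon Mining NL (R3): 92% × 41% × 33% = 12.4476% of Brightpath Group plc.
Chain via Orion Textiles S.p.A. → Larkspur Capital LLC (R3): 55% × 92% × 11% = 5.566% of Brightpath Group plc.
Aggregating (R1): 10.2297% + 12.4476% + 5.566% = 28.2433%.

28.2433%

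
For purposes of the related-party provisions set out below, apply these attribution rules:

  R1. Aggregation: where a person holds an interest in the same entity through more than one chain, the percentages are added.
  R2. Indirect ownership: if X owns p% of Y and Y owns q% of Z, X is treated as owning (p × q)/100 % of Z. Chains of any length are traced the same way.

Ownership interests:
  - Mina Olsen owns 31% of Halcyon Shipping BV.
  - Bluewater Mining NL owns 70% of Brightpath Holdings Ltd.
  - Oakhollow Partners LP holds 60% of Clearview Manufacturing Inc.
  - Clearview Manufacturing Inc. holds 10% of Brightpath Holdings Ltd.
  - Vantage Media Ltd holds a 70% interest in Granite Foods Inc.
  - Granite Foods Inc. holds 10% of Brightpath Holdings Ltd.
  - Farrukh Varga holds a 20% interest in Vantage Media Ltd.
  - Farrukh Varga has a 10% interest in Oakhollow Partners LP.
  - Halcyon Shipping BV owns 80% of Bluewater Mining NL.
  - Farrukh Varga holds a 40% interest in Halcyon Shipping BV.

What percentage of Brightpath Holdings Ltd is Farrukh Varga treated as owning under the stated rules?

Chain via Halcyon Shipping BV → Bluewater Mining NL (R2): 40% × 80% × 70% = 22.4% of Brightpath Holdings Ltd.
Chain via Oakhollow Partners LP → Clearview Manufacturing Inc. (R2): 10% × 60% × 10% = 0.6% of Brightpath Holdings Ltd.
Chain via Vantage Media Ltd → Granite Foods Inc. (R2): 20% × 70% × 10% = 1.4% of Brightpath Holdings Ltd.
Aggregating (R1): 22.4% + 0.6% + 1.4% = 24.4%.

24.4%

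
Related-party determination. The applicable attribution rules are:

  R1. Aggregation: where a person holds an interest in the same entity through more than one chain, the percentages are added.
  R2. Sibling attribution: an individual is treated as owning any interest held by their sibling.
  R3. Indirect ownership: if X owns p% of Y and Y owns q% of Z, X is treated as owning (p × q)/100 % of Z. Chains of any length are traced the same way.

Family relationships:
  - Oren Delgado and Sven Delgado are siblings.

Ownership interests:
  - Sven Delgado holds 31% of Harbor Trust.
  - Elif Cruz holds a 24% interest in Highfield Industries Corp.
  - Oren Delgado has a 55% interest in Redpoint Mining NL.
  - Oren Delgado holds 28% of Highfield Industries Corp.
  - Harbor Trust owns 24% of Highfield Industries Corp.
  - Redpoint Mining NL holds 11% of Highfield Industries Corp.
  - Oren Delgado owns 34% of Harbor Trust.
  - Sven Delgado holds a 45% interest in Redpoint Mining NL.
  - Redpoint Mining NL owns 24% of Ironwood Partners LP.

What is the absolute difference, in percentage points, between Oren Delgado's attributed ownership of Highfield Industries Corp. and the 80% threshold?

By sibling attribution (R2), Oren Delgado is treated as also owning Sven Delgado's interest in Harbor Trust, giving 34% + 31% = 65%.
By sibling attribution (R2), Oren Delgado is treated as also owning Sven Delgado's interest in Redpoint Mining NL, giving 55% + 45% = 100%.
Chain via Harbor Trust (R3): 65% × 24% = 15.6% of Highfield Industries Corp.
Chain via Redpoint Mining NL (R3): 100% × 11% = 11% of Highfield Industries Corp.
Direct interest in Highfield Industries Corp: 28%.
Aggregating (R1): 15.6% + 11% + 28% = 54.6%.
54.6% falls short of the 80% threshold by 25.4 percentage points.

25.4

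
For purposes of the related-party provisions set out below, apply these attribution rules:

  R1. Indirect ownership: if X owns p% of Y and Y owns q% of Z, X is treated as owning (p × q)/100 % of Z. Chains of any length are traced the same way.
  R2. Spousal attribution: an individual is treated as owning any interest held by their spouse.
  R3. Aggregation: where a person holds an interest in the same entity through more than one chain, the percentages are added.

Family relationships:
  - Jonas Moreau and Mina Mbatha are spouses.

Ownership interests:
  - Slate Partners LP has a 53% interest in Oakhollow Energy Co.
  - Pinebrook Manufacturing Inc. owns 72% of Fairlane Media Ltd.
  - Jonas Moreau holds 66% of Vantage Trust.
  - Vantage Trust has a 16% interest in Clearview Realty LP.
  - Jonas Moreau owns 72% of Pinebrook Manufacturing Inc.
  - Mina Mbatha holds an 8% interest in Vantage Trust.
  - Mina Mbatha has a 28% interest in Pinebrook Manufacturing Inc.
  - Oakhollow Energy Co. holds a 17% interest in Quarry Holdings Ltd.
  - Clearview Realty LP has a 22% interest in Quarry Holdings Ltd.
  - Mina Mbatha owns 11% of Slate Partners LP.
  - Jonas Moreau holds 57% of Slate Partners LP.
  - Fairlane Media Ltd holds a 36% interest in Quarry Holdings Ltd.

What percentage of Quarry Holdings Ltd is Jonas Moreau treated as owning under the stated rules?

By spousal attribution (R2), Jonas Moreau is treated as also owning Mina Mbatha's interest in Vantage Trust, giving 66% + 8% = 74%.
By spousal attribution (R2), Jonas Moreau is treated as also owning Mina Mbatha's interest in Slate Partners LP, giving 57% + 11% = 68%.
By spousal attribution (R2), Jonas Moreau is treated as also owning Mina Mbatha's interest in Pinebrook Manufacturing Inc, giving 72% + 28% = 100%.
Chain via Vantage Trust → Clearview Realty LP (R1): 74% × 16% × 22% = 2.6048% of Quarry Holdings Ltd.
Chain via Slate Partners LP → Oakhollow Energy Co. (R1): 68% × 53% × 17% = 6.1268% of Quarry Holdings Ltd.
Chain via Pinebrook Manufacturing Inc. → Fairlane Media Ltd (R1): 100% × 72% × 36% = 25.92% of Quarry Holdings Ltd.
Aggregating (R3): 2.6048% + 6.1268% + 25.92% = 34.6516%.

34.6516%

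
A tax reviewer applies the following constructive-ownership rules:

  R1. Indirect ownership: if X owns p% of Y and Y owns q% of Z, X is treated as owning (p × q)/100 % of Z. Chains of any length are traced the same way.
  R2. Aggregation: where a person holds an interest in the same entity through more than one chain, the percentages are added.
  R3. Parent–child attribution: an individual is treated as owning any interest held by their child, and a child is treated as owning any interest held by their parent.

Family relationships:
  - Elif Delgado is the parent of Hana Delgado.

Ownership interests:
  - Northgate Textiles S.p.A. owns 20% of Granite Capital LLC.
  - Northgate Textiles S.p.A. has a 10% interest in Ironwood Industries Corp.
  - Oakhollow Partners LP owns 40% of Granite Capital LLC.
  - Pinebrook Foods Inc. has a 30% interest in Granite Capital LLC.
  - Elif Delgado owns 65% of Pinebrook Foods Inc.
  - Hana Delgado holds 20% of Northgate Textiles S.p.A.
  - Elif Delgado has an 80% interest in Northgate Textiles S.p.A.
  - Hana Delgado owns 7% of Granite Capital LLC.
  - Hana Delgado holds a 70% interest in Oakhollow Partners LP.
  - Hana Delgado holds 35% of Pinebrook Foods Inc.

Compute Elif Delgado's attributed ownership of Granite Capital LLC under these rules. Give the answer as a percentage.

By parent–child attribution (R3), Elif Delgado is treated as also owning Hana Delgado's interest in Northgate Textiles S.p.A, giving 80% + 20% = 100%.
By parent–child attribution (R3), Elif Delgado is treated as also owning Hana Delgado's interest in Pinebrook Foods Inc, giving 65% + 35% = 100%.
By parent–child attribution (R3), Elif Delgado is treated as owning Hana Delgado's 70% interest in Oakhollow Partners LP.
By parent–child attribution (R3), Elif Delgado is treated as owning Hana Delgado's 7% interest in Granite Capital LLC.
Chain via Northgate Textiles S.p.A. (R1): 100% × 20% = 20% of Granite Capital LLC.
Chain via Pinebrook Foods Inc. (R1): 100% × 30% = 30% of Granite Capital LLC.
Chain via Oakhollow Partners LP (R1): 70% × 40% = 28% of Granite Capital LLC.
Direct interest in Granite Capital LLC: 7%.
Aggregating (R2): 20% + 30% + 28% + 7% = 85%.

85%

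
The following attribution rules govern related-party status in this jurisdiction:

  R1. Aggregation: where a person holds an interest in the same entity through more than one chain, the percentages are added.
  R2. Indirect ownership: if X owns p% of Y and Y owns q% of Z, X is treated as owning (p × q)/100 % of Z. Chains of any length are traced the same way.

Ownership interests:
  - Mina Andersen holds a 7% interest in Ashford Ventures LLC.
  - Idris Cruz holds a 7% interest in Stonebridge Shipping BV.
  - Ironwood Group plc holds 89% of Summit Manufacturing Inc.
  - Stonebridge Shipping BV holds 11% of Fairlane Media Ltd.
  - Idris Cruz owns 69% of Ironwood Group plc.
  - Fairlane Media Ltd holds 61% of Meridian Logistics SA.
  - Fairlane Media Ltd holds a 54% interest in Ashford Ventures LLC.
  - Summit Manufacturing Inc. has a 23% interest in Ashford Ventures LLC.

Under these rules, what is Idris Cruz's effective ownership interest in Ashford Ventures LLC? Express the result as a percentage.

14.5401%

Chain via Ironwood Group plc → Summit Manufacturing Inc. (R2): 69% × 89% × 23% = 14.1243% of Ashford Ventures LLC.
Chain via Stonebridge Shipping BV → Fairlane Media Ltd (R2): 7% × 11% × 54% = 0.4158% of Ashford Ventures LLC.
Aggregating (R1): 14.1243% + 0.4158% = 14.5401%.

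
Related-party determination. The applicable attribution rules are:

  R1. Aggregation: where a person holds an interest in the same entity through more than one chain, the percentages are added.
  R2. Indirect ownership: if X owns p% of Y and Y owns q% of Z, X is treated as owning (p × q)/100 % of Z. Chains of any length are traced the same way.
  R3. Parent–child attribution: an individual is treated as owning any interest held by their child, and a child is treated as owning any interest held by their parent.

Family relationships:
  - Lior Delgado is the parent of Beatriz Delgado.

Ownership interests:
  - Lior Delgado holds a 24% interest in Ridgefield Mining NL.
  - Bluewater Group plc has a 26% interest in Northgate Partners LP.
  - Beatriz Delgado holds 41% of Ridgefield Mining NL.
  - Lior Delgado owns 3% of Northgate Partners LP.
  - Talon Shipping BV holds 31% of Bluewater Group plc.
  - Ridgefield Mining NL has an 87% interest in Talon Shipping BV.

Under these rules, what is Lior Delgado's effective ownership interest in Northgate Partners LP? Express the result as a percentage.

7.55793%

By parent–child attribution (R3), Lior Delgado is treated as also owning Beatriz Delgado's interest in Ridgefield Mining NL, giving 24% + 41% = 65%.
Chain via Ridgefield Mining NL → Talon Shipping BV → Bluewater Group plc (R2): 65% × 87% × 31% × 26% = 4.55793% of Northgate Partners LP.
Direct interest in Northgate Partners LP: 3%.
Aggregating (R1): 4.55793% + 3% = 7.55793%.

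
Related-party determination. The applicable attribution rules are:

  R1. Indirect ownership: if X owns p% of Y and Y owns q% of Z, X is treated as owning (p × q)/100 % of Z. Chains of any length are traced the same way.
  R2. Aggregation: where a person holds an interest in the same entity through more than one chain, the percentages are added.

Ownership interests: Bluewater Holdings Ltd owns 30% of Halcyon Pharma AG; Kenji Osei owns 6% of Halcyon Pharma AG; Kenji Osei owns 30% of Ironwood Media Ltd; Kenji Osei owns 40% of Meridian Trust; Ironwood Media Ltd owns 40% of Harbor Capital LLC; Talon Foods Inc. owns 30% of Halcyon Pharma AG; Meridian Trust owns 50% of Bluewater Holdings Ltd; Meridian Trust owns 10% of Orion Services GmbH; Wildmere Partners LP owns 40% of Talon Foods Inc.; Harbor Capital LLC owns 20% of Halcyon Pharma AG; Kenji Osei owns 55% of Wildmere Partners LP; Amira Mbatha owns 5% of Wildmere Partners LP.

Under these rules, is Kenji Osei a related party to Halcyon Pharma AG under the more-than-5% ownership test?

Yes

Chain via Wildmere Partners LP → Talon Foods Inc. (R1): 55% × 40% × 30% = 6.6% of Halcyon Pharma AG.
Chain via Ironwood Media Ltd → Harbor Capital LLC (R1): 30% × 40% × 20% = 2.4% of Halcyon Pharma AG.
Chain via Meridian Trust → Bluewater Holdings Ltd (R1): 40% × 50% × 30% = 6% of Halcyon Pharma AG.
Direct interest in Halcyon Pharma AG: 6%.
Aggregating (R2): 6.6% + 2.4% + 6% + 6% = 21%.
21% exceeds the 5% threshold, so Kenji is a related party to Halcyon Pharma AG.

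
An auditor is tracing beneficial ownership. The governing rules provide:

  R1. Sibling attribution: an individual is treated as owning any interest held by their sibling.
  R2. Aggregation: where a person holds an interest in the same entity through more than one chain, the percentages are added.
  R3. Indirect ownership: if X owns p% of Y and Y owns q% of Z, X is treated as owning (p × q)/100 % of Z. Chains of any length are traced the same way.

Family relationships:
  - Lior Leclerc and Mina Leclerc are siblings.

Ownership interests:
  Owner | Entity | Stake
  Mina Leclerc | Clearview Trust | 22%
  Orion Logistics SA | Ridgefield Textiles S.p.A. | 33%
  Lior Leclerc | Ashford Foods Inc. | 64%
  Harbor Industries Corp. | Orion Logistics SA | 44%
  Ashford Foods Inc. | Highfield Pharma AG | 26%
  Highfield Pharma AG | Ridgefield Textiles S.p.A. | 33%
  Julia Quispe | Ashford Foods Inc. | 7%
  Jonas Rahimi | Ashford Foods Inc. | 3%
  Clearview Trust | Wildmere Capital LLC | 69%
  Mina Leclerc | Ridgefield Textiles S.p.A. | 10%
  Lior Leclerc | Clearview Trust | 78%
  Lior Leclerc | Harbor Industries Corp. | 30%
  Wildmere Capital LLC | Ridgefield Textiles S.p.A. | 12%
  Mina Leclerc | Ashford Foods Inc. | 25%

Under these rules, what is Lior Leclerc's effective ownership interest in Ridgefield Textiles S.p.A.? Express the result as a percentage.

30.2722%

By sibling attribution (R1), Lior Leclerc is treated as also owning Mina Leclerc's interest in Clearview Trust, giving 78% + 22% = 100%.
By sibling attribution (R1), Lior Leclerc is treated as also owning Mina Leclerc's interest in Ashford Foods Inc, giving 64% + 25% = 89%.
By sibling attribution (R1), Lior Leclerc is treated as owning Mina Leclerc's 10% interest in Ridgefield Textiles S.p.A.
Chain via Clearview Trust → Wildmere Capital LLC (R3): 100% × 69% × 12% = 8.28% of Ridgefield Textiles S.p.A.
Chain via Harbor Industries Corp. → Orion Logistics SA (R3): 30% × 44% × 33% = 4.356% of Ridgefield Textiles S.p.A.
Chain via Ashford Foods Inc. → Highfield Pharma AG (R3): 89% × 26% × 33% = 7.6362% of Ridgefield Textiles S.p.A.
Direct interest in Ridgefield Textiles S.p.A: 10%.
Aggregating (R2): 8.28% + 4.356% + 7.6362% + 10% = 30.2722%.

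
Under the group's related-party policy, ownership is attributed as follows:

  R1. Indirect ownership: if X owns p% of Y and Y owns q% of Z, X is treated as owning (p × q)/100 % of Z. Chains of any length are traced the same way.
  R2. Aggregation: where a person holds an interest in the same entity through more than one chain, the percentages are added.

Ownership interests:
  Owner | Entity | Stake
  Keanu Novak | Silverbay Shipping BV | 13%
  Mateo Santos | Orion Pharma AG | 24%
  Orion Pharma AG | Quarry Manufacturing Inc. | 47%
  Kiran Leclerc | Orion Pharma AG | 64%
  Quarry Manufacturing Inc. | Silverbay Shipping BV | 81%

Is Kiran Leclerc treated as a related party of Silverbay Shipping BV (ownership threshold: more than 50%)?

No

Chain via Orion Pharma AG → Quarry Manufacturing Inc. (R1): 64% × 47% × 81% = 24.3648% of Silverbay Shipping BV.
24.3648% does not exceed the 50% threshold, so Kiran is not a related party to Silverbay Shipping BV.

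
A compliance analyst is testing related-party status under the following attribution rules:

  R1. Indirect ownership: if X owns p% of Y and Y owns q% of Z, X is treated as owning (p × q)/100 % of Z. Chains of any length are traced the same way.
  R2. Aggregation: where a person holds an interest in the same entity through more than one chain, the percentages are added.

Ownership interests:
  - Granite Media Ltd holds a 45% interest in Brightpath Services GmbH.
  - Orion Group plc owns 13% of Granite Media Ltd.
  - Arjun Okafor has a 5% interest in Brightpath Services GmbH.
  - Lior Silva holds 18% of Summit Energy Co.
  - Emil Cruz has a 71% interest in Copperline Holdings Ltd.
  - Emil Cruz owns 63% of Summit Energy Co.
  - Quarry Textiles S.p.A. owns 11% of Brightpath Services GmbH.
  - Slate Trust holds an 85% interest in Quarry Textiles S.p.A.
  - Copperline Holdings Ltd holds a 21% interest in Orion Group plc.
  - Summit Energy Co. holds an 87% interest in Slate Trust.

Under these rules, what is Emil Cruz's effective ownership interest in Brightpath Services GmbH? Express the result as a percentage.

Chain via Summit Energy Co. → Slate Trust → Quarry Textiles S.p.A. (R1): 63% × 87% × 85% × 11% = 5.124735% of Brightpath Services GmbH.
Chain via Copperline Holdings Ltd → Orion Group plc → Granite Media Ltd (R1): 71% × 21% × 13% × 45% = 0.872235% of Brightpath Services GmbH.
Aggregating (R2): 5.124735% + 0.872235% = 5.99697%.

5.99697%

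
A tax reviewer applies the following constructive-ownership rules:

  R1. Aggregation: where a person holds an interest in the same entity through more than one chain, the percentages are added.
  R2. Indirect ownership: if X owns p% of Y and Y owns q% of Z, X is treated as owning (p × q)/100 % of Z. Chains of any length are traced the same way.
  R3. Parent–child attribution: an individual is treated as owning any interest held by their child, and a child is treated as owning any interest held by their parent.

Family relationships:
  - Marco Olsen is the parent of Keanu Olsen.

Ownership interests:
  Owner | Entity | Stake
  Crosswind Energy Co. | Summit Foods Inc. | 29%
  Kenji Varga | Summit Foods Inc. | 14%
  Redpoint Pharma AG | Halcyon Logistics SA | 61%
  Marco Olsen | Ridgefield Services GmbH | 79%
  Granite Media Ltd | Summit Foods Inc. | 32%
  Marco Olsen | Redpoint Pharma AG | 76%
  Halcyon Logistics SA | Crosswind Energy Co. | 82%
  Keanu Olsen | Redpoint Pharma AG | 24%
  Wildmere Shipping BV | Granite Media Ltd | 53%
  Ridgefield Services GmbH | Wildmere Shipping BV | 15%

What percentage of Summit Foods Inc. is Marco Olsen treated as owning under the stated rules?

16.51556%

By parent–child attribution (R3), Marco Olsen is treated as also owning Keanu Olsen's interest in Redpoint Pharma AG, giving 76% + 24% = 100%.
Chain via Ridgefield Services GmbH → Wildmere Shipping BV → Granite Media Ltd (R2): 79% × 15% × 53% × 32% = 2.00976% of Summit Foods Inc.
Chain via Redpoint Pharma AG → Halcyon Logistics SA → Crosswind Energy Co. (R2): 100% × 61% × 82% × 29% = 14.5058% of Summit Foods Inc.
Aggregating (R1): 2.00976% + 14.5058% = 16.51556%.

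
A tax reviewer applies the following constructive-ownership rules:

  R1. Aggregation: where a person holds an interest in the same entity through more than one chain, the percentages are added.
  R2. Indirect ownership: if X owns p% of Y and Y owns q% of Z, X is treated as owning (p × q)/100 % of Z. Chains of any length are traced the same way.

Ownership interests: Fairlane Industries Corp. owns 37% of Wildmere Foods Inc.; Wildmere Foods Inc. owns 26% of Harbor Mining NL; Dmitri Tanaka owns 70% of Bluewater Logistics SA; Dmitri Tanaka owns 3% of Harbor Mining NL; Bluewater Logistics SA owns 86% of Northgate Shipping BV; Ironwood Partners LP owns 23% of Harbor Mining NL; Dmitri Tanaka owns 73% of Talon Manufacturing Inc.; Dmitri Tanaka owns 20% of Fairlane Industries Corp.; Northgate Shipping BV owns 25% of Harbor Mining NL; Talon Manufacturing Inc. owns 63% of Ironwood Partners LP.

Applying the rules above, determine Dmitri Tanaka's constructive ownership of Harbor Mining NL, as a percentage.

Chain via Talon Manufacturing Inc. → Ironwood Partners LP (R2): 73% × 63% × 23% = 10.5777% of Harbor Mining NL.
Chain via Fairlane Industries Corp. → Wildmere Foods Inc. (R2): 20% × 37% × 26% = 1.924% of Harbor Mining NL.
Chain via Bluewater Logistics SA → Northgate Shipping BV (R2): 70% × 86% × 25% = 15.05% of Harbor Mining NL.
Direct interest in Harbor Mining NL: 3%.
Aggregating (R1): 10.5777% + 1.924% + 15.05% + 3% = 30.5517%.

30.5517%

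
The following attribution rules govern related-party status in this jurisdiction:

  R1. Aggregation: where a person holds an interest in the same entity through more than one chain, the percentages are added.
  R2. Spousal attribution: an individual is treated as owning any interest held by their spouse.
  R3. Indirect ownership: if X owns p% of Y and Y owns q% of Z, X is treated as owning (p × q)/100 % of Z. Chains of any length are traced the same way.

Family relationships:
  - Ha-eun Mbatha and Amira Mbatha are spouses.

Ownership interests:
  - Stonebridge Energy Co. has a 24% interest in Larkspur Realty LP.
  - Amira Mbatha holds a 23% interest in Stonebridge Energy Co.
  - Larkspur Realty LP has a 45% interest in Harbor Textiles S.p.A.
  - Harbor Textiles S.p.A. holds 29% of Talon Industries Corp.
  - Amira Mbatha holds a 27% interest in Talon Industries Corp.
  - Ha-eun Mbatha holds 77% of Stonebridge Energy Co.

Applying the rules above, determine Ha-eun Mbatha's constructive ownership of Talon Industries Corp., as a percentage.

By spousal attribution (R2), Ha-eun Mbatha is treated as also owning Amira Mbatha's interest in Stonebridge Energy Co, giving 77% + 23% = 100%.
By spousal attribution (R2), Ha-eun Mbatha is treated as owning Amira Mbatha's 27% interest in Talon Industries Corp.
Chain via Stonebridge Energy Co. → Larkspur Realty LP → Harbor Textiles S.p.A. (R3): 100% × 24% × 45% × 29% = 3.132% of Talon Industries Corp.
Direct interest in Talon Industries Corp: 27%.
Aggregating (R1): 3.132% + 27% = 30.132%.

30.132%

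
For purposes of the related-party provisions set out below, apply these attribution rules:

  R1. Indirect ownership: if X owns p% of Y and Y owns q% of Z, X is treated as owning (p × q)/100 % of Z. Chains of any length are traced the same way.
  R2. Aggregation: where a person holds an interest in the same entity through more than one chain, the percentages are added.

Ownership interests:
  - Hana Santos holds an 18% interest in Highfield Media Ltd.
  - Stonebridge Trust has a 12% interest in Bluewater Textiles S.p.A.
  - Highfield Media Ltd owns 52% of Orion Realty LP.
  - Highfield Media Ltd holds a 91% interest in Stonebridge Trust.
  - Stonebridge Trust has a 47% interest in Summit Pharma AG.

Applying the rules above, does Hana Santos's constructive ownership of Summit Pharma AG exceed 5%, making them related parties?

Chain via Highfield Media Ltd → Stonebridge Trust (R1): 18% × 91% × 47% = 7.6986% of Summit Pharma AG.
7.6986% exceeds the 5% threshold, so Hana is a related party to Summit Pharma AG.

Yes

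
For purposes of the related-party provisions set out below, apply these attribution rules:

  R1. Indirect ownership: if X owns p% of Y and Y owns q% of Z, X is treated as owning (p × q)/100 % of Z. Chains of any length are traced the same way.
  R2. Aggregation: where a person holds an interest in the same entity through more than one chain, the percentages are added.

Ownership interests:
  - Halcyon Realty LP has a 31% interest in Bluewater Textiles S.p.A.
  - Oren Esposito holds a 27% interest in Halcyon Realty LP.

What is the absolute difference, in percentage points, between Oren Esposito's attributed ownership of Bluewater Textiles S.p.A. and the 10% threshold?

Chain via Halcyon Realty LP (R1): 27% × 31% = 8.37% of Bluewater Textiles S.p.A.
8.37% falls short of the 10% threshold by 1.63 percentage points.

1.63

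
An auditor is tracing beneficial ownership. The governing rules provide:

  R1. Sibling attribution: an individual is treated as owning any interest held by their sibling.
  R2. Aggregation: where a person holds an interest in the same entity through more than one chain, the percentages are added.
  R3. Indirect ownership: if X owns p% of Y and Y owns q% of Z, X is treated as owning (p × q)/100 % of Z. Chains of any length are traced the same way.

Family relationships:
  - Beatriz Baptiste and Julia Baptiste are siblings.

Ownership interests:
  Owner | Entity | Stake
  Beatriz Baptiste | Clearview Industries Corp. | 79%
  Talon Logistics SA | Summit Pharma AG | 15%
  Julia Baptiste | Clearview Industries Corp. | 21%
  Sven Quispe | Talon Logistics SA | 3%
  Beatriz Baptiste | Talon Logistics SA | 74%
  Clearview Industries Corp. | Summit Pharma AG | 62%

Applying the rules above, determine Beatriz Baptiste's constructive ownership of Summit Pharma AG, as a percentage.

73.1%

By sibling attribution (R1), Beatriz Baptiste is treated as also owning Julia Baptiste's interest in Clearview Industries Corp, giving 79% + 21% = 100%.
Chain via Clearview Industries Corp. (R3): 100% × 62% = 62% of Summit Pharma AG.
Chain via Talon Logistics SA (R3): 74% × 15% = 11.1% of Summit Pharma AG.
Aggregating (R2): 62% + 11.1% = 73.1%.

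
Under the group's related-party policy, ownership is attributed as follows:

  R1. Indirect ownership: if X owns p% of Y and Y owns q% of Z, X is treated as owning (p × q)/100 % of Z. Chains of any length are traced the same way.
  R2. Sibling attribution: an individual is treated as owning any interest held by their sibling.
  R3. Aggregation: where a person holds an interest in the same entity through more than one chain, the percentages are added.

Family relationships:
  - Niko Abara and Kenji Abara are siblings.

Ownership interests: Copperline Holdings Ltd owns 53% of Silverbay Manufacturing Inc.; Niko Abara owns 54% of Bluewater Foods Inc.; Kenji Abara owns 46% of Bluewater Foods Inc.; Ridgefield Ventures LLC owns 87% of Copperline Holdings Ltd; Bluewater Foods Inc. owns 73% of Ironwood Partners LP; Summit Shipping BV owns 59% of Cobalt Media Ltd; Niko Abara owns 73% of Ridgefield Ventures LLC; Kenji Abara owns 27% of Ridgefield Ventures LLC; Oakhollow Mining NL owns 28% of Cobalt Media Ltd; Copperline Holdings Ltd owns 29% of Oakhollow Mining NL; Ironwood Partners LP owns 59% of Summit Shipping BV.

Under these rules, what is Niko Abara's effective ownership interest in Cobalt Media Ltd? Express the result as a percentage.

32.4757%

By sibling attribution (R2), Niko Abara is treated as also owning Kenji Abara's interest in Bluewater Foods Inc, giving 54% + 46% = 100%.
By sibling attribution (R2), Niko Abara is treated as also owning Kenji Abara's interest in Ridgefield Ventures LLC, giving 73% + 27% = 100%.
Chain via Bluewater Foods Inc. → Ironwood Partners LP → Summit Shipping BV (R1): 100% × 73% × 59% × 59% = 25.4113% of Cobalt Media Ltd.
Chain via Ridgefield Ventures LLC → Copperline Holdings Ltd → Oakhollow Mining NL (R1): 100% × 87% × 29% × 28% = 7.0644% of Cobalt Media Ltd.
Aggregating (R3): 25.4113% + 7.0644% = 32.4757%.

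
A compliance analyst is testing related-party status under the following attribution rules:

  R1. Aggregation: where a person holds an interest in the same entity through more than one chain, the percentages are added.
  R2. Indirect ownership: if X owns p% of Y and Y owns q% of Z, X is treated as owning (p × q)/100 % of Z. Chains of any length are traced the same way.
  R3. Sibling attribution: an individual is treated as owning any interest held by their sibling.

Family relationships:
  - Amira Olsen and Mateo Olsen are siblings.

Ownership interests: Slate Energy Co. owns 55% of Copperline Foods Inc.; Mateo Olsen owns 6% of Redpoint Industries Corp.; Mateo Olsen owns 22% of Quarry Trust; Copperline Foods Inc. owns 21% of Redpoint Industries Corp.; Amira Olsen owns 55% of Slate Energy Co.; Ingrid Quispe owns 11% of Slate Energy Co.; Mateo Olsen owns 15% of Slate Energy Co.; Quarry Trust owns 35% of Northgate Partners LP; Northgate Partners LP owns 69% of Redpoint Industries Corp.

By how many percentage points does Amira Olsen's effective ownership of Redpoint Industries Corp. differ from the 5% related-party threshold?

By sibling attribution (R3), Amira Olsen is treated as also owning Mateo Olsen's interest in Slate Energy Co, giving 55% + 15% = 70%.
By sibling attribution (R3), Amira Olsen is treated as owning Mateo Olsen's 22% interest in Quarry Trust.
By sibling attribution (R3), Amira Olsen is treated as owning Mateo Olsen's 6% interest in Redpoint Industries Corp.
Chain via Slate Energy Co. → Copperline Foods Inc. (R2): 70% × 55% × 21% = 8.085% of Redpoint Industries Corp.
Chain via Quarry Trust → Northgate Partners LP (R2): 22% × 35% × 69% = 5.313% of Redpoint Industries Corp.
Direct interest in Redpoint Industries Corp: 6%.
Aggregating (R1): 8.085% + 5.313% + 6% = 19.398%.
19.398% exceeds the 5% threshold by 14.398 percentage points.

14.398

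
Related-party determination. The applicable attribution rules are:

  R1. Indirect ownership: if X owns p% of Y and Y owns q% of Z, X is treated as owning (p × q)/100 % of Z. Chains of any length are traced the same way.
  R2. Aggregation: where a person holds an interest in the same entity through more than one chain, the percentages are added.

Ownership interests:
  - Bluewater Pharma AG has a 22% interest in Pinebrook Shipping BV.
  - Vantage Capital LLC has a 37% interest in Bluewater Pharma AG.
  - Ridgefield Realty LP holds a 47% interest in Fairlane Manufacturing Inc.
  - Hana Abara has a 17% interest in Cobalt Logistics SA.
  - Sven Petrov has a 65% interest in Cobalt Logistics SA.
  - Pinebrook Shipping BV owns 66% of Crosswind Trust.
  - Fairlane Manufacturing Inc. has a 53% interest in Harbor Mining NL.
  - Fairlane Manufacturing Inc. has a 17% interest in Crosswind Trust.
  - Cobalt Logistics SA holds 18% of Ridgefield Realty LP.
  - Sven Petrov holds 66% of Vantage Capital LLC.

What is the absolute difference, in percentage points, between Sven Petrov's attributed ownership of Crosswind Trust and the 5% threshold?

0.519386

Chain via Vantage Capital LLC → Bluewater Pharma AG → Pinebrook Shipping BV (R1): 66% × 37% × 22% × 66% = 3.545784% of Crosswind Trust.
Chain via Cobalt Logistics SA → Ridgefield Realty LP → Fairlane Manufacturing Inc. (R1): 65% × 18% × 47% × 17% = 0.93483% of Crosswind Trust.
Aggregating (R2): 3.545784% + 0.93483% = 4.480614%.
4.480614% falls short of the 5% threshold by 0.519386 percentage points.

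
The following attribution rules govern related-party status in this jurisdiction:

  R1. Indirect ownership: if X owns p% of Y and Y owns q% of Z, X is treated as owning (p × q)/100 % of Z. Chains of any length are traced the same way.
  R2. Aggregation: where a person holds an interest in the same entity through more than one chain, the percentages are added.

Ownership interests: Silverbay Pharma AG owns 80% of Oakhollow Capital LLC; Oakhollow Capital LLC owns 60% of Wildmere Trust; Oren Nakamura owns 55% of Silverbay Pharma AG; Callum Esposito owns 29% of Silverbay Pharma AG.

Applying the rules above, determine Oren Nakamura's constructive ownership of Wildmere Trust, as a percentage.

26.4%

Chain via Silverbay Pharma AG → Oakhollow Capital LLC (R1): 55% × 80% × 60% = 26.4% of Wildmere Trust.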